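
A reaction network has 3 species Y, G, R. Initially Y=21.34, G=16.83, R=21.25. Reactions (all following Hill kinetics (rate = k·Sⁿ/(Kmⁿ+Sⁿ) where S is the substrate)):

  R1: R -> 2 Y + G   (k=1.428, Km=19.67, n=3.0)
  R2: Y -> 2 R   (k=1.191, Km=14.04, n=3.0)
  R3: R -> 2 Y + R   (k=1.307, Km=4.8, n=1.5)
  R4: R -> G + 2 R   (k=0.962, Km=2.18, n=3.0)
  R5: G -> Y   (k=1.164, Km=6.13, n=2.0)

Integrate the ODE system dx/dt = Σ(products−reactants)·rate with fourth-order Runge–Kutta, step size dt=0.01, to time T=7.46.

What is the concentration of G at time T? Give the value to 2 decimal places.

RK4 with dt=0.01: 746 steps to T=7.46. Trajectory (selected grid times):
t=0.00: Y=21.34 G=16.83 R=21.25
t=0.83: Y=24.75 G=17.47 R=22.96
t=1.66: Y=28.26 G=18.16 R=24.72
t=2.49: Y=31.87 G=18.90 R=26.50
t=3.32: Y=35.58 G=19.69 R=28.27
t=4.14: Y=39.33 G=20.50 R=30.02
t=4.97: Y=43.19 G=21.35 R=31.78
t=5.80: Y=47.13 G=22.22 R=33.52
t=6.63: Y=51.12 G=23.12 R=35.26
t=7.46: Y=55.16 G=24.03 R=36.98
Read off G at T=7.46: 24.03

G at T = 24.03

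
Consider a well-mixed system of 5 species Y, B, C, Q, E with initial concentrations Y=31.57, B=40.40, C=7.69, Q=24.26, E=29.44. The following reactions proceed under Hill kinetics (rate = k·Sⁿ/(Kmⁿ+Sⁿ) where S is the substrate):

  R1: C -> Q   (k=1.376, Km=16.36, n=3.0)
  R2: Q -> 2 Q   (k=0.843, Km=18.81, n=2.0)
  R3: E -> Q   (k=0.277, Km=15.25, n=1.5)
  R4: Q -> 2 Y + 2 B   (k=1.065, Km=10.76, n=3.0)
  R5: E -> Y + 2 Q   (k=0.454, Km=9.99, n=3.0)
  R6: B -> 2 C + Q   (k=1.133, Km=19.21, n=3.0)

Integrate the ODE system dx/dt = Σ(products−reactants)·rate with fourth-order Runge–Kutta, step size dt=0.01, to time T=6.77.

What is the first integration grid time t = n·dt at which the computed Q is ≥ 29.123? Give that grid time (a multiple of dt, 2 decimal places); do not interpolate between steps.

Threshold first reached at t = 2.53

RK4 with dt=0.01: 677 steps to T=6.77. Trajectory (selected grid times):
t=0.00: Y=31.57 B=40.40 C=7.69 Q=24.26 E=29.44
t=0.75: Y=33.38 B=41.11 C=9.10 Q=25.62 E=28.96
t=1.50: Y=35.20 B=41.83 C=10.47 Q=27.05 E=28.49
t=2.26: Y=37.06 B=42.57 C=11.79 Q=28.58 E=28.00
t=2.52: Y=37.70 B=42.83 C=12.23 Q=29.11 E=27.84
t=2.53: Y=37.72 B=42.84 C=12.25 Q=29.14 E=27.83
t=3.01: Y=38.91 B=43.32 C=13.04 Q=30.15 E=27.53
t=3.76: Y=40.76 B=44.07 C=14.22 Q=31.81 E=27.06
t=4.51: Y=42.63 B=44.82 C=15.36 Q=33.53 E=26.59
t=5.27: Y=44.53 B=45.59 C=16.46 Q=35.34 E=26.12
t=6.02: Y=46.41 B=46.36 C=17.50 Q=37.18 E=25.65
t=6.77: Y=48.29 B=47.13 C=18.50 Q=39.08 E=25.19
Q(2.52)=29.114 < 29.123 but Q(2.53)=29.135 ≥ 29.123, so the first grid time is t=2.53.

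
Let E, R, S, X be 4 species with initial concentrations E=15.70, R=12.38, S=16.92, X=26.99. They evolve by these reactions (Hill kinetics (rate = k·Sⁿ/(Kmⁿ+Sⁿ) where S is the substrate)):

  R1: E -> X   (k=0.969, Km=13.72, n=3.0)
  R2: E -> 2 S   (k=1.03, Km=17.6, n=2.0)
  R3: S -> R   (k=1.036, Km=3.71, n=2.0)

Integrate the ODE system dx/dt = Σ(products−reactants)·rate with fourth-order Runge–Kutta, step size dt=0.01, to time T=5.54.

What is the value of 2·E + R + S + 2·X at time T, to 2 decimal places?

Check how each reaction changes W = 2·E + R + S + 2·X (weight of products minus weight of reactants):
R1: E -> X: (2·1) − (2·1) = 2 − 2 = 0
R2: E -> 2 S: (1·2) − (2·1) = 2 − 2 = 0
R3: S -> R: (1·1) − (1·1) = 1 − 1 = 0
Every reaction leaves W unchanged, so W is conserved and no simulation is needed: W(T) = W(0) = 2·15.70 + 12.38 + 16.92 + 2·26.99 = 114.68

Value at T = 114.68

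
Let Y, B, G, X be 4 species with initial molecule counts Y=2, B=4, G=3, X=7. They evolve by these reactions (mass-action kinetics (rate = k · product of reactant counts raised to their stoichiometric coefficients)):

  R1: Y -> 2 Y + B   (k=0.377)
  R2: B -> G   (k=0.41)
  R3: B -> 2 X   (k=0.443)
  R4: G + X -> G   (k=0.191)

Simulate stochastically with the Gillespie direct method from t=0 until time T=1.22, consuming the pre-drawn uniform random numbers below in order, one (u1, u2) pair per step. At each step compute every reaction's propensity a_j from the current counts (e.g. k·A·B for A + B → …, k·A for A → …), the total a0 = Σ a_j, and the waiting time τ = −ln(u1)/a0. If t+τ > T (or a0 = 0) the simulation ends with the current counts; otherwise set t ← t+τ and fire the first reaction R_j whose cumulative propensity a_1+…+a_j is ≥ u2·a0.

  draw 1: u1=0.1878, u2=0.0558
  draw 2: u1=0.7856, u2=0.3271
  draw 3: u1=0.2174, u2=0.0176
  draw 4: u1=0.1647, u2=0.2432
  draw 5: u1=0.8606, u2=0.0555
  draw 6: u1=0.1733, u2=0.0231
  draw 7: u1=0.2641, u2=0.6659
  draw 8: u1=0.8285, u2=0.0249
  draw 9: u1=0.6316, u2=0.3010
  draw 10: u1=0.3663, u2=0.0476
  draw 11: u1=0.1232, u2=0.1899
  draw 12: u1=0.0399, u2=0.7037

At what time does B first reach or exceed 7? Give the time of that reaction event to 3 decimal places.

t=0.000: Y=2 B=4 G=3 X=7
Draw 1: a1=0.754, a2=1.640, a3=1.772, a4=4.011, a0=8.177; τ=−ln(0.1878)/8.177=0.205 → t=0.205; u2·a0=0.0558·8.177=0.456 ≤ a1=0.754 → R1 fires; Y=3 B=5 G=3 X=7
Draw 2: a1=1.131, a2=2.050, a3=2.215, a4=4.011, a0=9.407; τ=−ln(0.7856)/9.407=0.026 → t=0.230; u2·a0=0.3271·9.407=3.077; a1=1.131 < 3.077 ≤ a1+a2=3.181 → R2 fires; Y=3 B=4 G=4 X=7
Draw 3: a1=1.131, a2=1.640, a3=1.772, a4=5.348, a0=9.891; τ=−ln(0.2174)/9.891=0.154 → t=0.384; u2·a0=0.0176·9.891=0.174 ≤ a1=1.131 → R1 fires; Y=4 B=5 G=4 X=7
Draw 4: a1=1.508, a2=2.050, a3=2.215, a4=5.348, a0=11.121; τ=−ln(0.1647)/11.121=0.162 → t=0.547; u2·a0=0.2432·11.121=2.705; a1=1.508 < 2.705 ≤ a1+a2=3.558 → R2 fires; Y=4 B=4 G=5 X=7
Draw 5: a1=1.508, a2=1.640, a3=1.772, a4=6.685, a0=11.605; τ=−ln(0.8606)/11.605=0.013 → t=0.560; u2·a0=0.0555·11.605=0.644 ≤ a1=1.508 → R1 fires; Y=5 B=5 G=5 X=7
Draw 6: a1=1.885, a2=2.050, a3=2.215, a4=6.685, a0=12.835; τ=−ln(0.1733)/12.835=0.137 → t=0.696; u2·a0=0.0231·12.835=0.296 ≤ a1=1.885 → R1 fires; Y=6 B=6 G=5 X=7
Draw 7: a1=2.262, a2=2.460, a3=2.658, a4=6.685, a0=14.065; τ=−ln(0.2641)/14.065=0.095 → t=0.791; u2·a0=0.6659·14.065=9.366; a1+…+a3=7.380 < 9.366 ≤ a1+…+a4=14.065 → R4 fires; Y=6 B=6 G=5 X=6
Draw 8: a1=2.262, a2=2.460, a3=2.658, a4=5.730, a0=13.110; τ=−ln(0.8285)/13.110=0.014 → t=0.805; u2·a0=0.0249·13.110=0.326 ≤ a1=2.262 → R1 fires; Y=7 B=7 G=5 X=6
Draw 9: a1=2.639, a2=2.870, a3=3.101, a4=5.730, a0=14.340; τ=−ln(0.6316)/14.340=0.032 → t=0.837; u2·a0=0.3010·14.340=4.316; a1=2.639 < 4.316 ≤ a1+a2=5.509 → R2 fires; Y=7 B=6 G=6 X=6
Draw 10: a1=2.639, a2=2.460, a3=2.658, a4=6.876, a0=14.633; τ=−ln(0.3663)/14.633=0.069 → t=0.906; u2·a0=0.0476·14.633=0.697 ≤ a1=2.639 → R1 fires; Y=8 B=7 G=6 X=6
Draw 11: a1=3.016, a2=2.870, a3=3.101, a4=6.876, a0=15.863; τ=−ln(0.1232)/15.863=0.132 → t=1.038; u2·a0=0.1899·15.863=3.012 ≤ a1=3.016 → R1 fires; Y=9 B=8 G=6 X=6
Draw 12: a1=3.393, a2=3.280, a3=3.544, a4=6.876, a0=17.093; τ=−ln(0.0399)/17.093=0.188 → t=1.226 > T=1.22: stop.
B first becomes ≥ 7 when it reaches 7 at the event at t=0.805.

Threshold first reached at t = 0.805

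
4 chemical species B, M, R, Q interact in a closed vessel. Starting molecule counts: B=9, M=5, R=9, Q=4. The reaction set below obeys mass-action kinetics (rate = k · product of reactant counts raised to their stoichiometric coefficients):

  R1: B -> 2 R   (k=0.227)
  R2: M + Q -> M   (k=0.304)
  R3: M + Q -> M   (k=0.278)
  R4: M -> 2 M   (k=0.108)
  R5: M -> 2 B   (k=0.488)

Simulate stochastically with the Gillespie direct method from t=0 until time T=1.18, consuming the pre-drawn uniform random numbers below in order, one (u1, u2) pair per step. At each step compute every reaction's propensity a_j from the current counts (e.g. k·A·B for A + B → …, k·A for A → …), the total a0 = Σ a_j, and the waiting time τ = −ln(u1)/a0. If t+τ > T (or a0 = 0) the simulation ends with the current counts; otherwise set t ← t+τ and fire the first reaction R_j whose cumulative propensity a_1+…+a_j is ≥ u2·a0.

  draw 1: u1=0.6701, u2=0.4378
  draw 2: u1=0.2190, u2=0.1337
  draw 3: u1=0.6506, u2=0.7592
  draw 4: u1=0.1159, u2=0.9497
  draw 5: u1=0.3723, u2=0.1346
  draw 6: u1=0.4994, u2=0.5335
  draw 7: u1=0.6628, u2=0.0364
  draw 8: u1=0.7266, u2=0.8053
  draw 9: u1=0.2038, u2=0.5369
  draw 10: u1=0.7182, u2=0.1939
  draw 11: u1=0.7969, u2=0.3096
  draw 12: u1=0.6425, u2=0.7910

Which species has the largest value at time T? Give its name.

t=0.000: B=9 M=5 R=9 Q=4
Draw 1: a1=2.043, a2=6.080, a3=5.560, a4=0.540, a5=2.440, a0=16.663; τ=−ln(0.6701)/16.663=0.024 → t=0.024; u2·a0=0.4378·16.663=7.295; a1=2.043 < 7.295 ≤ a1+a2=8.123 → R2 fires; B=9 M=5 R=9 Q=3
Draw 2: a1=2.043, a2=4.560, a3=4.170, a4=0.540, a5=2.440, a0=13.753; τ=−ln(0.2190)/13.753=0.110 → t=0.134; u2·a0=0.1337·13.753=1.839 ≤ a1=2.043 → R1 fires; B=8 M=5 R=11 Q=3
Draw 3: a1=1.816, a2=4.560, a3=4.170, a4=0.540, a5=2.440, a0=13.526; τ=−ln(0.6506)/13.526=0.032 → t=0.166; u2·a0=0.7592·13.526=10.269; a1+a2=6.376 < 10.269 ≤ a1+…+a3=10.546 → R3 fires; B=8 M=5 R=11 Q=2
Draw 4: a1=1.816, a2=3.040, a3=2.780, a4=0.540, a5=2.440, a0=10.616; τ=−ln(0.1159)/10.616=0.203 → t=0.369; u2·a0=0.9497·10.616=10.082; a1+…+a4=8.176 < 10.082 ≤ a1+…+a5=10.616 → R5 fires; B=10 M=4 R=11 Q=2
Draw 5: a1=2.270, a2=2.432, a3=2.224, a4=0.432, a5=1.952, a0=9.310; τ=−ln(0.3723)/9.310=0.106 → t=0.475; u2·a0=0.1346·9.310=1.253 ≤ a1=2.270 → R1 fires; B=9 M=4 R=13 Q=2
Draw 6: a1=2.043, a2=2.432, a3=2.224, a4=0.432, a5=1.952, a0=9.083; τ=−ln(0.4994)/9.083=0.076 → t=0.552; u2·a0=0.5335·9.083=4.846; a1+a2=4.475 < 4.846 ≤ a1+…+a3=6.699 → R3 fires; B=9 M=4 R=13 Q=1
Draw 7: a1=2.043, a2=1.216, a3=1.112, a4=0.432, a5=1.952, a0=6.755; τ=−ln(0.6628)/6.755=0.061 → t=0.613; u2·a0=0.0364·6.755=0.246 ≤ a1=2.043 → R1 fires; B=8 M=4 R=15 Q=1
Draw 8: a1=1.816, a2=1.216, a3=1.112, a4=0.432, a5=1.952, a0=6.528; τ=−ln(0.7266)/6.528=0.049 → t=0.662; u2·a0=0.8053·6.528=5.257; a1+…+a4=4.576 < 5.257 ≤ a1+…+a5=6.528 → R5 fires; B=10 M=3 R=15 Q=1
Draw 9: a1=2.270, a2=0.912, a3=0.834, a4=0.324, a5=1.464, a0=5.804; τ=−ln(0.2038)/5.804=0.274 → t=0.936; u2·a0=0.5369·5.804=3.116; a1=2.270 < 3.116 ≤ a1+a2=3.182 → R2 fires; B=10 M=3 R=15 Q=0
Draw 10: a1=2.270, a2=0.000, a3=0.000, a4=0.324, a5=1.464, a0=4.058; τ=−ln(0.7182)/4.058=0.082 → t=1.017; u2·a0=0.1939·4.058=0.787 ≤ a1=2.270 → R1 fires; B=9 M=3 R=17 Q=0
Draw 11: a1=2.043, a2=0.000, a3=0.000, a4=0.324, a5=1.464, a0=3.831; τ=−ln(0.7969)/3.831=0.059 → t=1.076; u2·a0=0.3096·3.831=1.186 ≤ a1=2.043 → R1 fires; B=8 M=3 R=19 Q=0
Draw 12: a1=1.816, a2=0.000, a3=0.000, a4=0.324, a5=1.464, a0=3.604; τ=−ln(0.6425)/3.604=0.123 → t=1.199 > T=1.18: stop.
At T=1.18: B=8 M=3 R=19 Q=0; the largest is R.

Dominant species at T: R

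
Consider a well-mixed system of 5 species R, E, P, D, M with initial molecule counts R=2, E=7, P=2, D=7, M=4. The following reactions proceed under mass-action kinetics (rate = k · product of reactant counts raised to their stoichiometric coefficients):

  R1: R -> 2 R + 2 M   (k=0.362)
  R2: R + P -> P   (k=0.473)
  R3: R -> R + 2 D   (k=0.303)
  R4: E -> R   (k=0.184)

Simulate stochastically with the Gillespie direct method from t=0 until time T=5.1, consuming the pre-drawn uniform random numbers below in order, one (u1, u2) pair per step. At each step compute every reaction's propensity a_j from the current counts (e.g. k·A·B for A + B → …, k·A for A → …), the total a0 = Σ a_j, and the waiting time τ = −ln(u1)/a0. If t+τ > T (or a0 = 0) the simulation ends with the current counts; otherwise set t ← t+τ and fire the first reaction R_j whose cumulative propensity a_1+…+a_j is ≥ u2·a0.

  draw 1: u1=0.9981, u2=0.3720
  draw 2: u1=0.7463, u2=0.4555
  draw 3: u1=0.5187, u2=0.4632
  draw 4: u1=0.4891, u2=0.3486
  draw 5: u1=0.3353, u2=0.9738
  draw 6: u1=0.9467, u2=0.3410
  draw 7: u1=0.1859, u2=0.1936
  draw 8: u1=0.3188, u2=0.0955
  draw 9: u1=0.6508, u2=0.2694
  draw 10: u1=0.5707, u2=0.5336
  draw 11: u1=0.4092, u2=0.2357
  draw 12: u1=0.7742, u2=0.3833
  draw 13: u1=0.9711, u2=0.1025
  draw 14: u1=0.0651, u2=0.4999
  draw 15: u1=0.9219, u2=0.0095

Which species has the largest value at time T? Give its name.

Dominant species at T: D

t=0.000: R=2 E=7 P=2 D=7 M=4
Draw 1: a1=0.724, a2=1.892, a3=0.606, a4=1.288, a0=4.510; τ=−ln(0.9981)/4.510=0.000 → t=0.000; u2·a0=0.3720·4.510=1.678; a1=0.724 < 1.678 ≤ a1+a2=2.616 → R2 fires; R=1 E=7 P=2 D=7 M=4
Draw 2: a1=0.362, a2=0.946, a3=0.303, a4=1.288, a0=2.899; τ=−ln(0.7463)/2.899=0.101 → t=0.101; u2·a0=0.4555·2.899=1.320; a1+a2=1.308 < 1.320 ≤ a1+…+a3=1.611 → R3 fires; R=1 E=7 P=2 D=9 M=4
Draw 3: a1=0.362, a2=0.946, a3=0.303, a4=1.288, a0=2.899; τ=−ln(0.5187)/2.899=0.226 → t=0.328; u2·a0=0.4632·2.899=1.343; a1+a2=1.308 < 1.343 ≤ a1+…+a3=1.611 → R3 fires; R=1 E=7 P=2 D=11 M=4
Draw 4: a1=0.362, a2=0.946, a3=0.303, a4=1.288, a0=2.899; τ=−ln(0.4891)/2.899=0.247 → t=0.574; u2·a0=0.3486·2.899=1.011; a1=0.362 < 1.011 ≤ a1+a2=1.308 → R2 fires; R=0 E=7 P=2 D=11 M=4
Draw 5: a1=0.000, a2=0.000, a3=0.000, a4=1.288, a0=1.288; τ=−ln(0.3353)/1.288=0.848 → t=1.423; u2·a0=0.9738·1.288=1.254; a1+…+a3=0.000 < 1.254 ≤ a1+…+a4=1.288 → R4 fires; R=1 E=6 P=2 D=11 M=4
Draw 6: a1=0.362, a2=0.946, a3=0.303, a4=1.104, a0=2.715; τ=−ln(0.9467)/2.715=0.020 → t=1.443; u2·a0=0.3410·2.715=0.926; a1=0.362 < 0.926 ≤ a1+a2=1.308 → R2 fires; R=0 E=6 P=2 D=11 M=4
Draw 7: a1=0.000, a2=0.000, a3=0.000, a4=1.104, a0=1.104; τ=−ln(0.1859)/1.104=1.524 → t=2.967; u2·a0=0.1936·1.104=0.214; a1+…+a3=0.000 < 0.214 ≤ a1+…+a4=1.104 → R4 fires; R=1 E=5 P=2 D=11 M=4
Draw 8: a1=0.362, a2=0.946, a3=0.303, a4=0.920, a0=2.531; τ=−ln(0.3188)/2.531=0.452 → t=3.419; u2·a0=0.0955·2.531=0.242 ≤ a1=0.362 → R1 fires; R=2 E=5 P=2 D=11 M=6
Draw 9: a1=0.724, a2=1.892, a3=0.606, a4=0.920, a0=4.142; τ=−ln(0.6508)/4.142=0.104 → t=3.522; u2·a0=0.2694·4.142=1.116; a1=0.724 < 1.116 ≤ a1+a2=2.616 → R2 fires; R=1 E=5 P=2 D=11 M=6
Draw 10: a1=0.362, a2=0.946, a3=0.303, a4=0.920, a0=2.531; τ=−ln(0.5707)/2.531=0.222 → t=3.744; u2·a0=0.5336·2.531=1.351; a1+a2=1.308 < 1.351 ≤ a1+…+a3=1.611 → R3 fires; R=1 E=5 P=2 D=13 M=6
Draw 11: a1=0.362, a2=0.946, a3=0.303, a4=0.920, a0=2.531; τ=−ln(0.4092)/2.531=0.353 → t=4.097; u2·a0=0.2357·2.531=0.597; a1=0.362 < 0.597 ≤ a1+a2=1.308 → R2 fires; R=0 E=5 P=2 D=13 M=6
Draw 12: a1=0.000, a2=0.000, a3=0.000, a4=0.920, a0=0.920; τ=−ln(0.7742)/0.920=0.278 → t=4.375; u2·a0=0.3833·0.920=0.353; a1+…+a3=0.000 < 0.353 ≤ a1+…+a4=0.920 → R4 fires; R=1 E=4 P=2 D=13 M=6
Draw 13: a1=0.362, a2=0.946, a3=0.303, a4=0.736, a0=2.347; τ=−ln(0.9711)/2.347=0.012 → t=4.388; u2·a0=0.1025·2.347=0.241 ≤ a1=0.362 → R1 fires; R=2 E=4 P=2 D=13 M=8
Draw 14: a1=0.724, a2=1.892, a3=0.606, a4=0.736, a0=3.958; τ=−ln(0.0651)/3.958=0.690 → t=5.078; u2·a0=0.4999·3.958=1.979; a1=0.724 < 1.979 ≤ a1+a2=2.616 → R2 fires; R=1 E=4 P=2 D=13 M=8
Draw 15: a1=0.362, a2=0.946, a3=0.303, a4=0.736, a0=2.347; τ=−ln(0.9219)/2.347=0.035 → t=5.113 > T=5.1: stop.
At T=5.1: R=1 E=4 P=2 D=13 M=8; the largest is D.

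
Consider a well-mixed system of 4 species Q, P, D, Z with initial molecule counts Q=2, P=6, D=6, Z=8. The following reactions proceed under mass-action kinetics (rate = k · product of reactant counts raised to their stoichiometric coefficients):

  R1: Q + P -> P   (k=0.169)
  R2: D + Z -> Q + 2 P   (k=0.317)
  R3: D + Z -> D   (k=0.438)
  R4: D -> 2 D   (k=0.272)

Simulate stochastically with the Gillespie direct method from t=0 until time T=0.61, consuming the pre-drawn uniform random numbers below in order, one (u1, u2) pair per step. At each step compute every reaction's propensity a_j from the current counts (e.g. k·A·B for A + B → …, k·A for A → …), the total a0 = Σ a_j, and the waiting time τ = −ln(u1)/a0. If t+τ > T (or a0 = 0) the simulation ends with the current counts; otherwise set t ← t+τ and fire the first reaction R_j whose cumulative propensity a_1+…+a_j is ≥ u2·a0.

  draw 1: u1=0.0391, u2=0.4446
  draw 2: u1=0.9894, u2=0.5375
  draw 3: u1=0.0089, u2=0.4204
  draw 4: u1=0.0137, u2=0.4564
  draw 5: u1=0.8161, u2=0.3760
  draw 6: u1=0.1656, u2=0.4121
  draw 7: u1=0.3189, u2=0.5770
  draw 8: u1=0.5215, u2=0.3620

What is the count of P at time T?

P at T = 14

t=0.000: Q=2 P=6 D=6 Z=8
Draw 1: a1=2.028, a2=15.216, a3=21.024, a4=1.632, a0=39.900; τ=−ln(0.0391)/39.900=0.081 → t=0.081; u2·a0=0.4446·39.900=17.740; a1+a2=17.244 < 17.740 ≤ a1+…+a3=38.268 → R3 fires; Q=2 P=6 D=6 Z=7
Draw 2: a1=2.028, a2=13.314, a3=18.396, a4=1.632, a0=35.370; τ=−ln(0.9894)/35.370=0.000 → t=0.082; u2·a0=0.5375·35.370=19.011; a1+a2=15.342 < 19.011 ≤ a1+…+a3=33.738 → R3 fires; Q=2 P=6 D=6 Z=6
Draw 3: a1=2.028, a2=11.412, a3=15.768, a4=1.632, a0=30.840; τ=−ln(0.0089)/30.840=0.153 → t=0.235; u2·a0=0.4204·30.840=12.965; a1=2.028 < 12.965 ≤ a1+a2=13.440 → R2 fires; Q=3 P=8 D=5 Z=5
Draw 4: a1=4.056, a2=7.925, a3=10.950, a4=1.360, a0=24.291; τ=−ln(0.0137)/24.291=0.177 → t=0.411; u2·a0=0.4564·24.291=11.086; a1=4.056 < 11.086 ≤ a1+a2=11.981 → R2 fires; Q=4 P=10 D=4 Z=4
Draw 5: a1=6.760, a2=5.072, a3=7.008, a4=1.088, a0=19.928; τ=−ln(0.8161)/19.928=0.010 → t=0.421; u2·a0=0.3760·19.928=7.493; a1=6.760 < 7.493 ≤ a1+a2=11.832 → R2 fires; Q=5 P=12 D=3 Z=3
Draw 6: a1=10.140, a2=2.853, a3=3.942, a4=0.816, a0=17.751; τ=−ln(0.1656)/17.751=0.101 → t=0.523; u2·a0=0.4121·17.751=7.315 ≤ a1=10.140 → R1 fires; Q=4 P=12 D=3 Z=3
Draw 7: a1=8.112, a2=2.853, a3=3.942, a4=0.816, a0=15.723; τ=−ln(0.3189)/15.723=0.073 → t=0.595; u2·a0=0.5770·15.723=9.072; a1=8.112 < 9.072 ≤ a1+a2=10.965 → R2 fires; Q=5 P=14 D=2 Z=2
Draw 8: a1=11.830, a2=1.268, a3=1.752, a4=0.544, a0=15.394; τ=−ln(0.5215)/15.394=0.042 → t=0.638 > T=0.61: stop.
Read off P at T=0.61: 14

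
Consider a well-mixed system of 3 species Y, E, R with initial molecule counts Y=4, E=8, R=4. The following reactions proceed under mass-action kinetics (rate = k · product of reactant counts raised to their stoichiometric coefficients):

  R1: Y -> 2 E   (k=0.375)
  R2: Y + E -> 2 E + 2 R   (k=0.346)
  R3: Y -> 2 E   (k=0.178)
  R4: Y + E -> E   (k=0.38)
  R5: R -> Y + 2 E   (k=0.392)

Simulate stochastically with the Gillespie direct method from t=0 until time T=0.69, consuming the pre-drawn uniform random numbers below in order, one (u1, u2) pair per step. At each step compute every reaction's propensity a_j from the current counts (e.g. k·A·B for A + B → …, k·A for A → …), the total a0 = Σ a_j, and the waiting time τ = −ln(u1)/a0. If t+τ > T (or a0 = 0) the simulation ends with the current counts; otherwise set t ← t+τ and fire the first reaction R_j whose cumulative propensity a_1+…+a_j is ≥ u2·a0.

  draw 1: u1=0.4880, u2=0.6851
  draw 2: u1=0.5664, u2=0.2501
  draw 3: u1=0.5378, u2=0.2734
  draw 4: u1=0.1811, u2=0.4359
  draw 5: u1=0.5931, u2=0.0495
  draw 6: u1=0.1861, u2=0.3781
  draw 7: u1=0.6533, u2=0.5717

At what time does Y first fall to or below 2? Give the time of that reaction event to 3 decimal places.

Threshold first reached at t = 0.054

t=0.000: Y=4 E=8 R=4
Draw 1: a1=1.500, a2=11.072, a3=0.712, a4=12.160, a5=1.568, a0=27.012; τ=−ln(0.4880)/27.012=0.027 → t=0.027; u2·a0=0.6851·27.012=18.506; a1+…+a3=13.284 < 18.506 ≤ a1+…+a4=25.444 → R4 fires; Y=3 E=8 R=4
Draw 2: a1=1.125, a2=8.304, a3=0.534, a4=9.120, a5=1.568, a0=20.651; τ=−ln(0.5664)/20.651=0.028 → t=0.054; u2·a0=0.2501·20.651=5.165; a1=1.125 < 5.165 ≤ a1+a2=9.429 → R2 fires; Y=2 E=9 R=6
Draw 3: a1=0.750, a2=6.228, a3=0.356, a4=6.840, a5=2.352, a0=16.526; τ=−ln(0.5378)/16.526=0.038 → t=0.092; u2·a0=0.2734·16.526=4.518; a1=0.750 < 4.518 ≤ a1+a2=6.978 → R2 fires; Y=1 E=10 R=8
Draw 4: a1=0.375, a2=3.460, a3=0.178, a4=3.800, a5=3.136, a0=10.949; τ=−ln(0.1811)/10.949=0.156 → t=0.248; u2·a0=0.4359·10.949=4.773; a1+…+a3=4.013 < 4.773 ≤ a1+…+a4=7.813 → R4 fires; Y=0 E=10 R=8
Draw 5: a1=0.000, a2=0.000, a3=0.000, a4=0.000, a5=3.136, a0=3.136; τ=−ln(0.5931)/3.136=0.167 → t=0.414; u2·a0=0.0495·3.136=0.155; a1+…+a4=0.000 < 0.155 ≤ a1+…+a5=3.136 → R5 fires; Y=1 E=12 R=7
Draw 6: a1=0.375, a2=4.152, a3=0.178, a4=4.560, a5=2.744, a0=12.009; τ=−ln(0.1861)/12.009=0.140 → t=0.554; u2·a0=0.3781·12.009=4.541; a1+a2=4.527 < 4.541 ≤ a1+…+a3=4.705 → R3 fires; Y=0 E=14 R=7
Draw 7: a1=0.000, a2=0.000, a3=0.000, a4=0.000, a5=2.744, a0=2.744; τ=−ln(0.6533)/2.744=0.155 → t=0.709 > T=0.69: stop.
Y first becomes ≤ 2 when it reaches 2 at the event at t=0.054.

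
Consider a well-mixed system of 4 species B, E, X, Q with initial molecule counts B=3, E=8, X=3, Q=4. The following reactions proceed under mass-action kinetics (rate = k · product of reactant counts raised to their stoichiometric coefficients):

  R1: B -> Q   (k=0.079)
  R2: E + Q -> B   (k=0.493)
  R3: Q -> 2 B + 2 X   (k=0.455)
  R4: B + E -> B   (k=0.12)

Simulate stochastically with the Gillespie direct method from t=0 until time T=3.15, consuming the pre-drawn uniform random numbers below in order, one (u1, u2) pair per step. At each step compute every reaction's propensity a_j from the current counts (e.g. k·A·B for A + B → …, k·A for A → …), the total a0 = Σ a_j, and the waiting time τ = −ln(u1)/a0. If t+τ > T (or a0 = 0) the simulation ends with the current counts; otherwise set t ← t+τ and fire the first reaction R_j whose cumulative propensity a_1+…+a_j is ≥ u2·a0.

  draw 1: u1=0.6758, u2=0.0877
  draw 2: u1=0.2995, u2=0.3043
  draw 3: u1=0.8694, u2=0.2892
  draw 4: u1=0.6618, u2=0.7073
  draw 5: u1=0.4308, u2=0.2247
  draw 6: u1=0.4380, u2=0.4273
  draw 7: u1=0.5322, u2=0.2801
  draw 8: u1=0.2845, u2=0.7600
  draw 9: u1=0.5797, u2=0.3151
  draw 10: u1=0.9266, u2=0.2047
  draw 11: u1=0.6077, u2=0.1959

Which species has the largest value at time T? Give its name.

Dominant species at T: B

t=0.000: B=3 E=8 X=3 Q=4
Draw 1: a1=0.237, a2=15.776, a3=1.820, a4=2.880, a0=20.713; τ=−ln(0.6758)/20.713=0.019 → t=0.019; u2·a0=0.0877·20.713=1.817; a1=0.237 < 1.817 ≤ a1+a2=16.013 → R2 fires; B=4 E=7 X=3 Q=3
Draw 2: a1=0.316, a2=10.353, a3=1.365, a4=3.360, a0=15.394; τ=−ln(0.2995)/15.394=0.078 → t=0.097; u2·a0=0.3043·15.394=4.684; a1=0.316 < 4.684 ≤ a1+a2=10.669 → R2 fires; B=5 E=6 X=3 Q=2
Draw 3: a1=0.395, a2=5.916, a3=0.910, a4=3.600, a0=10.821; τ=−ln(0.8694)/10.821=0.013 → t=0.110; u2·a0=0.2892·10.821=3.129; a1=0.395 < 3.129 ≤ a1+a2=6.311 → R2 fires; B=6 E=5 X=3 Q=1
Draw 4: a1=0.474, a2=2.465, a3=0.455, a4=3.600, a0=6.994; τ=−ln(0.6618)/6.994=0.059 → t=0.169; u2·a0=0.7073·6.994=4.947; a1+…+a3=3.394 < 4.947 ≤ a1+…+a4=6.994 → R4 fires; B=6 E=4 X=3 Q=1
Draw 5: a1=0.474, a2=1.972, a3=0.455, a4=2.880, a0=5.781; τ=−ln(0.4308)/5.781=0.146 → t=0.315; u2·a0=0.2247·5.781=1.299; a1=0.474 < 1.299 ≤ a1+a2=2.446 → R2 fires; B=7 E=3 X=3 Q=0
Draw 6: a1=0.553, a2=0.000, a3=0.000, a4=2.520, a0=3.073; τ=−ln(0.4380)/3.073=0.269 → t=0.584; u2·a0=0.4273·3.073=1.313; a1+…+a3=0.553 < 1.313 ≤ a1+…+a4=3.073 → R4 fires; B=7 E=2 X=3 Q=0
Draw 7: a1=0.553, a2=0.000, a3=0.000, a4=1.680, a0=2.233; τ=−ln(0.5322)/2.233=0.282 → t=0.866; u2·a0=0.2801·2.233=0.625; a1+…+a3=0.553 < 0.625 ≤ a1+…+a4=2.233 → R4 fires; B=7 E=1 X=3 Q=0
Draw 8: a1=0.553, a2=0.000, a3=0.000, a4=0.840, a0=1.393; τ=−ln(0.2845)/1.393=0.902 → t=1.768; u2·a0=0.7600·1.393=1.059; a1+…+a3=0.553 < 1.059 ≤ a1+…+a4=1.393 → R4 fires; B=7 E=0 X=3 Q=0
Draw 9: a1=0.553, a2=0.000, a3=0.000, a4=0.000, a0=0.553; τ=−ln(0.5797)/0.553=0.986 → t=2.754; u2·a0=0.3151·0.553=0.174 ≤ a1=0.553 → R1 fires; B=6 E=0 X=3 Q=1
Draw 10: a1=0.474, a2=0.000, a3=0.455, a4=0.000, a0=0.929; τ=−ln(0.9266)/0.929=0.082 → t=2.836; u2·a0=0.2047·0.929=0.190 ≤ a1=0.474 → R1 fires; B=5 E=0 X=3 Q=2
Draw 11: a1=0.395, a2=0.000, a3=0.910, a4=0.000, a0=1.305; τ=−ln(0.6077)/1.305=0.382 → t=3.218 > T=3.15: stop.
At T=3.15: B=5 E=0 X=3 Q=2; the largest is B.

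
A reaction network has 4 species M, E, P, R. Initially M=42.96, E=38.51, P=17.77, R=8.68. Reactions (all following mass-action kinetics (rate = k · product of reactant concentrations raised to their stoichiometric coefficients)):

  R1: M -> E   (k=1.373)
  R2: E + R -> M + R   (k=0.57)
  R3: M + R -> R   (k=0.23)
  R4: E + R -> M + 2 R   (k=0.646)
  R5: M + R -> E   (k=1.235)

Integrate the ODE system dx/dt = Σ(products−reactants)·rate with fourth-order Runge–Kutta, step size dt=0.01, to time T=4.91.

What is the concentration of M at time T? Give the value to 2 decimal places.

M at T = 15.88

RK4 with dt=0.01: 491 steps to T=4.91. Trajectory (selected grid times):
t=0.00: M=42.96 E=38.51 P=17.77 R=8.68
t=0.55: M=22.01 E=55.21 P=17.77 R=0.79
t=1.09: M=25.14 E=46.50 P=17.77 R=1.26
t=1.64: M=23.26 E=44.24 P=17.77 R=1.55
t=2.18: M=21.72 E=41.67 P=17.77 R=1.45
t=2.73: M=20.44 E=39.04 P=17.77 R=1.46
t=3.27: M=19.19 E=36.69 P=17.77 R=1.46
t=3.82: M=18.01 E=34.43 P=17.77 R=1.46
t=4.36: M=16.92 E=32.35 P=17.77 R=1.46
t=4.91: M=15.88 E=30.36 P=17.77 R=1.46
Read off M at T=4.91: 15.88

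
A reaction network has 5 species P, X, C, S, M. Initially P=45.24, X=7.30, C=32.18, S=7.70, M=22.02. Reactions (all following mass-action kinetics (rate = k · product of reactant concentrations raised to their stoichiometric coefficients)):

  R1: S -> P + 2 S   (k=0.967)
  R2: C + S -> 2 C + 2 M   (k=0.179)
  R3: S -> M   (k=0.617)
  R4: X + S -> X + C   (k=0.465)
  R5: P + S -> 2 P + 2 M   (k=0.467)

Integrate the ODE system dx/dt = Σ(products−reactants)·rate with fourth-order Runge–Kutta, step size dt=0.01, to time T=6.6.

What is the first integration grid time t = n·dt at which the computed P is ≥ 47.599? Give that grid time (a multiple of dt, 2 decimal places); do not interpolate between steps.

RK4 with dt=0.01: 660 steps to T=6.6. Trajectory (selected grid times):
t=0.00: P=45.24 X=7.30 C=32.18 S=7.70 M=22.02
t=0.01: P=46.73 X=7.30 C=32.79 S=5.68 M=25.69
t=0.02: P=47.86 X=7.30 C=33.25 S=4.17 M=28.46
t=0.73: P=50.97 X=7.30 C=34.47 S=0.00 M=36.08
t=1.47: P=50.97 X=7.30 C=34.47 S=0.00 M=36.08
t=2.20: P=50.97 X=7.30 C=34.47 S=0.00 M=36.08
t=2.93: P=50.97 X=7.30 C=34.47 S=0.00 M=36.08
t=3.67: P=50.97 X=7.30 C=34.47 S=0.00 M=36.08
t=4.40: P=50.97 X=7.30 C=34.47 S=0.00 M=36.08
t=5.13: P=50.97 X=7.30 C=34.47 S=0.00 M=36.08
t=5.87: P=50.97 X=7.30 C=34.47 S=0.00 M=36.08
t=6.60: P=50.97 X=7.30 C=34.47 S=0.00 M=36.08
P(0.01)=46.731 < 47.599 but P(0.02)=47.858 ≥ 47.599, so the first grid time is t=0.02.

Threshold first reached at t = 0.02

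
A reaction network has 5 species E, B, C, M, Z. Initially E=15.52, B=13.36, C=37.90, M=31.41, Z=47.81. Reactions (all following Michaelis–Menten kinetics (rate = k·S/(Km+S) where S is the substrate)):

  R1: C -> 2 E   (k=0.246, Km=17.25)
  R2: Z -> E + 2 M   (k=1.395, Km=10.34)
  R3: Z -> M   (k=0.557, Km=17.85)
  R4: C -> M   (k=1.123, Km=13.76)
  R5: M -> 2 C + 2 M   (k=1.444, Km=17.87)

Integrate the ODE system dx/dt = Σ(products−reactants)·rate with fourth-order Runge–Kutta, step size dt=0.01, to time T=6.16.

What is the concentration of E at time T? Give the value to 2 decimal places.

RK4 with dt=0.01: 616 steps to T=6.16. Trajectory (selected grid times):
t=0.00: E=15.52 B=13.36 C=37.90 M=31.41 Z=47.81
t=0.68: E=16.53 B=13.36 C=38.50 M=34.44 Z=46.76
t=1.37: E=17.55 B=13.36 C=39.14 M=37.53 Z=45.69
t=2.05: E=18.56 B=13.36 C=39.80 M=40.58 Z=44.65
t=2.74: E=19.57 B=13.36 C=40.51 M=43.69 Z=43.60
t=3.42: E=20.57 B=13.36 C=41.22 M=46.77 Z=42.56
t=4.11: E=21.59 B=13.36 C=41.98 M=49.89 Z=41.52
t=4.79: E=22.58 B=13.36 C=42.74 M=52.97 Z=40.50
t=5.48: E=23.59 B=13.36 C=43.53 M=56.11 Z=39.47
t=6.16: E=24.58 B=13.36 C=44.33 M=59.20 Z=38.46
Read off E at T=6.16: 24.58

E at T = 24.58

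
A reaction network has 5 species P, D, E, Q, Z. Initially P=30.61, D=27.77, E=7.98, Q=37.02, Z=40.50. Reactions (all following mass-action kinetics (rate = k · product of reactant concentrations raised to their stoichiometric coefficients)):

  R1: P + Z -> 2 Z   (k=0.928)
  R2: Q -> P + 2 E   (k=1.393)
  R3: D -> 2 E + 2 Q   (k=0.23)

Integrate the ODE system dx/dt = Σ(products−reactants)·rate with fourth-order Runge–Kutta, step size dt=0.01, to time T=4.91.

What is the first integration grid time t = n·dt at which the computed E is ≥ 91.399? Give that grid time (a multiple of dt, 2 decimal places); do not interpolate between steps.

Threshold first reached at t = 1.11

RK4 with dt=0.01: 491 steps to T=4.91. Trajectory (selected grid times):
t=0.00: P=30.61 D=27.77 E=7.98 Q=37.02 Z=40.50
t=0.55: P=0.36 D=24.47 E=58.26 Q=21.78 Z=92.59
t=1.09: P=0.20 D=21.61 E=90.46 Q=14.25 Z=105.99
t=1.10: P=0.20 D=21.56 E=90.96 Q=14.15 Z=106.19
t=1.11: P=0.20 D=21.51 E=91.45 Q=14.06 Z=106.39
t=1.64: P=0.13 D=19.04 E=114.01 Q=10.18 Z=115.26
t=2.18: P=0.10 D=16.82 E=131.92 Q=7.90 Z=122.03
t=2.73: P=0.08 D=14.82 E=146.83 Q=6.44 Z=127.51
t=3.27: P=0.06 D=13.09 E=159.20 Q=5.45 Z=131.98
t=3.82: P=0.05 D=11.53 E=170.05 Q=4.69 Z=135.86
t=4.36: P=0.04 D=10.19 E=179.34 Q=4.09 Z=139.16
t=4.91: P=0.04 D=8.98 E=187.62 Q=3.58 Z=142.10
E(1.10)=90.958 < 91.399 but E(1.11)=91.450 ≥ 91.399, so the first grid time is t=1.11.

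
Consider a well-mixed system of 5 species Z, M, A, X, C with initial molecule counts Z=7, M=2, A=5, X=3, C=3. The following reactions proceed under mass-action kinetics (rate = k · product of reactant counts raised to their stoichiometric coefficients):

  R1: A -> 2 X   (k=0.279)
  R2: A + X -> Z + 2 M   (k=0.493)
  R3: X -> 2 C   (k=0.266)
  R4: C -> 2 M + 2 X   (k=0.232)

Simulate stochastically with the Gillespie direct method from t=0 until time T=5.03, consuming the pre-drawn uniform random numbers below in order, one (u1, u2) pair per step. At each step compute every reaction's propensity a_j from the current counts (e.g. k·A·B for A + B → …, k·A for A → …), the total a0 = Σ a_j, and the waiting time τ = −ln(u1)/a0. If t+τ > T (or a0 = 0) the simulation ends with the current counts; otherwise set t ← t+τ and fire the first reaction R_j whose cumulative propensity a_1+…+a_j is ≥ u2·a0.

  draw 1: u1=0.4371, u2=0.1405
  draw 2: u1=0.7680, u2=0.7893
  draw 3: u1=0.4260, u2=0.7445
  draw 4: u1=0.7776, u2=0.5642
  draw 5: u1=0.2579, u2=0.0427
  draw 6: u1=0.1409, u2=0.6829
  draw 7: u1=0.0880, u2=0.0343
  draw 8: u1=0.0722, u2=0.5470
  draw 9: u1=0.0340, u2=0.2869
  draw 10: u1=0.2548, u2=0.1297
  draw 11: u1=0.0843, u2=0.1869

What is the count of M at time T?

t=0.000: Z=7 M=2 A=5 X=3 C=3
Draw 1: a1=1.395, a2=7.395, a3=0.798, a4=0.696, a0=10.284; τ=−ln(0.4371)/10.284=0.080 → t=0.080; u2·a0=0.1405·10.284=1.445; a1=1.395 < 1.445 ≤ a1+a2=8.790 → R2 fires; Z=8 M=4 A=4 X=2 C=3
Draw 2: a1=1.116, a2=3.944, a3=0.532, a4=0.696, a0=6.288; τ=−ln(0.7680)/6.288=0.042 → t=0.122; u2·a0=0.7893·6.288=4.963; a1=1.116 < 4.963 ≤ a1+a2=5.060 → R2 fires; Z=9 M=6 A=3 X=1 C=3
Draw 3: a1=0.837, a2=1.479, a3=0.266, a4=0.696, a0=3.278; τ=−ln(0.4260)/3.278=0.260 → t=0.383; u2·a0=0.7445·3.278=2.440; a1+a2=2.316 < 2.440 ≤ a1+…+a3=2.582 → R3 fires; Z=9 M=6 A=3 X=0 C=5
Draw 4: a1=0.837, a2=0.000, a3=0.000, a4=1.160, a0=1.997; τ=−ln(0.7776)/1.997=0.126 → t=0.509; u2·a0=0.5642·1.997=1.127; a1+…+a3=0.837 < 1.127 ≤ a1+…+a4=1.997 → R4 fires; Z=9 M=8 A=3 X=2 C=4
Draw 5: a1=0.837, a2=2.958, a3=0.532, a4=0.928, a0=5.255; τ=−ln(0.2579)/5.255=0.258 → t=0.767; u2·a0=0.0427·5.255=0.224 ≤ a1=0.837 → R1 fires; Z=9 M=8 A=2 X=4 C=4
Draw 6: a1=0.558, a2=3.944, a3=1.064, a4=0.928, a0=6.494; τ=−ln(0.1409)/6.494=0.302 → t=1.068; u2·a0=0.6829·6.494=4.435; a1=0.558 < 4.435 ≤ a1+a2=4.502 → R2 fires; Z=10 M=10 A=1 X=3 C=4
Draw 7: a1=0.279, a2=1.479, a3=0.798, a4=0.928, a0=3.484; τ=−ln(0.0880)/3.484=0.698 → t=1.766; u2·a0=0.0343·3.484=0.120 ≤ a1=0.279 → R1 fires; Z=10 M=10 A=0 X=5 C=4
Draw 8: a1=0.000, a2=0.000, a3=1.330, a4=0.928, a0=2.258; τ=−ln(0.0722)/2.258=1.164 → t=2.930; u2·a0=0.5470·2.258=1.235; a1+a2=0.000 < 1.235 ≤ a1+…+a3=1.330 → R3 fires; Z=10 M=10 A=0 X=4 C=6
Draw 9: a1=0.000, a2=0.000, a3=1.064, a4=1.392, a0=2.456; τ=−ln(0.0340)/2.456=1.377 → t=4.307; u2·a0=0.2869·2.456=0.705; a1+a2=0.000 < 0.705 ≤ a1+…+a3=1.064 → R3 fires; Z=10 M=10 A=0 X=3 C=8
Draw 10: a1=0.000, a2=0.000, a3=0.798, a4=1.856, a0=2.654; τ=−ln(0.2548)/2.654=0.515 → t=4.822; u2·a0=0.1297·2.654=0.344; a1+a2=0.000 < 0.344 ≤ a1+…+a3=0.798 → R3 fires; Z=10 M=10 A=0 X=2 C=10
Draw 11: a1=0.000, a2=0.000, a3=0.532, a4=2.320, a0=2.852; τ=−ln(0.0843)/2.852=0.867 → t=5.689 > T=5.03: stop.
Read off M at T=5.03: 10

M at T = 10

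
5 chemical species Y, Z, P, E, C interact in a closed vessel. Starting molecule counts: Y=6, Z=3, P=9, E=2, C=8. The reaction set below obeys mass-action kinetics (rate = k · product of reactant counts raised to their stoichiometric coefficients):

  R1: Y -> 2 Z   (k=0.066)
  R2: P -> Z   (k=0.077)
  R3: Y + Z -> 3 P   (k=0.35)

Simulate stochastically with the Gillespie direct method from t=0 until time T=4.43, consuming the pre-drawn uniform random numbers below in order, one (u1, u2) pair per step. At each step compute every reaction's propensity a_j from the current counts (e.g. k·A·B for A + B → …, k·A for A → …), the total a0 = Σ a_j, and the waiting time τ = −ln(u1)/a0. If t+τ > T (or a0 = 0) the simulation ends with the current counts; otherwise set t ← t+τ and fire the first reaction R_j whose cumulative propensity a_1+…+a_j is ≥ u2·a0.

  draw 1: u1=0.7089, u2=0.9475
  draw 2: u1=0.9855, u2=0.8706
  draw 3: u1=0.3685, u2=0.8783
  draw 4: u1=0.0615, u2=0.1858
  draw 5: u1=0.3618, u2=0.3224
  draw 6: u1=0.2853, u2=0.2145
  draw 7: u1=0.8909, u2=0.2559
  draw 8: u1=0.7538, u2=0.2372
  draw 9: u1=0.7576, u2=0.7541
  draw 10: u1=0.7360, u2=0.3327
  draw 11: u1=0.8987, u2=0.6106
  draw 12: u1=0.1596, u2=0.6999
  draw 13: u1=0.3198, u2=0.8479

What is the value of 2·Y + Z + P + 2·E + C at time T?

Check how each reaction changes W = 2·Y + Z + P + 2·E + C (weight of products minus weight of reactants):
R1: Y -> 2 Z: (1·2) − (2·1) = 2 − 2 = 0
R2: P -> Z: (1·1) − (1·1) = 1 − 1 = 0
R3: Y + Z -> 3 P: (1·3) − (2·1 + 1·1) = 3 − 3 = 0
Every reaction leaves W unchanged, so W is conserved and no simulation is needed: W(T) = W(0) = 2·6 + 3 + 9 + 2·2 + 8 = 36

Value at T = 36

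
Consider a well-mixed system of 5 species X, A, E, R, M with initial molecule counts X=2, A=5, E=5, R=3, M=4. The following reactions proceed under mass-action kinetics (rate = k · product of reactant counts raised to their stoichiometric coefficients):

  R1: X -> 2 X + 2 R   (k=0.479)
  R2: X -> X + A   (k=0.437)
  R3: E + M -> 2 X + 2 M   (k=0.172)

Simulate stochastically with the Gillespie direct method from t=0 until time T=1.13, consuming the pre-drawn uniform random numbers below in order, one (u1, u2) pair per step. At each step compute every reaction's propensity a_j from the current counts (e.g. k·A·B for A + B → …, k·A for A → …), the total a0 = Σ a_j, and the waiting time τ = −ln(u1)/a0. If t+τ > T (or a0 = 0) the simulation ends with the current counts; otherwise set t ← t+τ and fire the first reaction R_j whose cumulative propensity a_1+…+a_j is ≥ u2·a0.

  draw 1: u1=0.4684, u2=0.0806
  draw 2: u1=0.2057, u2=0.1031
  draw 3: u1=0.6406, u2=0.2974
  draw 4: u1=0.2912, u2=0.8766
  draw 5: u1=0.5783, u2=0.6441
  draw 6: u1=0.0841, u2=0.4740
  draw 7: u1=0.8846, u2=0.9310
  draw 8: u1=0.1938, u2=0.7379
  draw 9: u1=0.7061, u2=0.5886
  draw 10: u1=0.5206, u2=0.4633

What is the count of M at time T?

M at T = 7

t=0.000: X=2 A=5 E=5 R=3 M=4
Draw 1: a1=0.958, a2=0.874, a3=3.440, a0=5.272; τ=−ln(0.4684)/5.272=0.144 → t=0.144; u2·a0=0.0806·5.272=0.425 ≤ a1=0.958 → R1 fires; X=3 A=5 E=5 R=5 M=4
Draw 2: a1=1.437, a2=1.311, a3=3.440, a0=6.188; τ=−ln(0.2057)/6.188=0.256 → t=0.399; u2·a0=0.1031·6.188=0.638 ≤ a1=1.437 → R1 fires; X=4 A=5 E=5 R=7 M=4
Draw 3: a1=1.916, a2=1.748, a3=3.440, a0=7.104; τ=−ln(0.6406)/7.104=0.063 → t=0.462; u2·a0=0.2974·7.104=2.113; a1=1.916 < 2.113 ≤ a1+a2=3.664 → R2 fires; X=4 A=6 E=5 R=7 M=4
Draw 4: a1=1.916, a2=1.748, a3=3.440, a0=7.104; τ=−ln(0.2912)/7.104=0.174 → t=0.636; u2·a0=0.8766·7.104=6.227; a1+a2=3.664 < 6.227 ≤ a1+…+a3=7.104 → R3 fires; X=6 A=6 E=4 R=7 M=5
Draw 5: a1=2.874, a2=2.622, a3=3.440, a0=8.936; τ=−ln(0.5783)/8.936=0.061 → t=0.697; u2·a0=0.6441·8.936=5.756; a1+a2=5.496 < 5.756 ≤ a1+…+a3=8.936 → R3 fires; X=8 A=6 E=3 R=7 M=6
Draw 6: a1=3.832, a2=3.496, a3=3.096, a0=10.424; τ=−ln(0.0841)/10.424=0.238 → t=0.935; u2·a0=0.4740·10.424=4.941; a1=3.832 < 4.941 ≤ a1+a2=7.328 → R2 fires; X=8 A=7 E=3 R=7 M=6
Draw 7: a1=3.832, a2=3.496, a3=3.096, a0=10.424; τ=−ln(0.8846)/10.424=0.012 → t=0.946; u2·a0=0.9310·10.424=9.705; a1+a2=7.328 < 9.705 ≤ a1+…+a3=10.424 → R3 fires; X=10 A=7 E=2 R=7 M=7
Draw 8: a1=4.790, a2=4.370, a3=2.408, a0=11.568; τ=−ln(0.1938)/11.568=0.142 → t=1.088; u2·a0=0.7379·11.568=8.536; a1=4.790 < 8.536 ≤ a1+a2=9.160 → R2 fires; X=10 A=8 E=2 R=7 M=7
Draw 9: a1=4.790, a2=4.370, a3=2.408, a0=11.568; τ=−ln(0.7061)/11.568=0.030 → t=1.118; u2·a0=0.5886·11.568=6.809; a1=4.790 < 6.809 ≤ a1+a2=9.160 → R2 fires; X=10 A=9 E=2 R=7 M=7
Draw 10: a1=4.790, a2=4.370, a3=2.408, a0=11.568; τ=−ln(0.5206)/11.568=0.056 → t=1.175 > T=1.13: stop.
Read off M at T=1.13: 7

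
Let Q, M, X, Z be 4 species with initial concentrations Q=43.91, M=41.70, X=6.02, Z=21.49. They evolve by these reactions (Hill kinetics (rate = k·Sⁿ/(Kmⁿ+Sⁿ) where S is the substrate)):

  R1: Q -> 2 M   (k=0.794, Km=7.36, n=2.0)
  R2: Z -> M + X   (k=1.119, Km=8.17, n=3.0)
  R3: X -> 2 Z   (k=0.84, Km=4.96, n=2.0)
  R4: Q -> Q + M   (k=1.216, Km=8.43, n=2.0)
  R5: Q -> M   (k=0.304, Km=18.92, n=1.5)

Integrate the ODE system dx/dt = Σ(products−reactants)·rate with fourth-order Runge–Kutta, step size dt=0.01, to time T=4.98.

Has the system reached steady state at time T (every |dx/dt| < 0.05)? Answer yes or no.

Steady state at T: no

RK4 with dt=0.01: 498 steps to T=4.98. Trajectory (selected grid times):
t=0.00: Q=43.91 M=41.70 X=6.02 Z=21.49
t=0.55: Q=43.36 M=43.91 X=6.32 Z=21.47
t=1.11: Q=42.79 M=46.15 X=6.62 Z=21.47
t=1.66: Q=42.24 M=48.36 X=6.90 Z=21.48
t=2.21: Q=41.69 M=50.56 X=7.18 Z=21.52
t=2.77: Q=41.13 M=52.80 X=7.45 Z=21.57
t=3.32: Q=40.58 M=55.00 X=7.71 Z=21.63
t=3.87: Q=40.03 M=57.19 X=7.96 Z=21.71
t=4.43: Q=39.47 M=59.43 X=8.22 Z=21.80
t=4.98: Q=38.92 M=61.62 X=8.46 Z=21.89
Rates at T: R1=0.7666, R2=1.0637, R3=0.6252, R4=1.1615, R5=0.2270
dx/dt at T (Σ net stoichiometry × rate): Q=-0.9936, M=+3.9855, X=+0.4386, Z=+0.1866
Largest |dx/dt| is |+3.9855| (M) ≥ 0.05 → not steady.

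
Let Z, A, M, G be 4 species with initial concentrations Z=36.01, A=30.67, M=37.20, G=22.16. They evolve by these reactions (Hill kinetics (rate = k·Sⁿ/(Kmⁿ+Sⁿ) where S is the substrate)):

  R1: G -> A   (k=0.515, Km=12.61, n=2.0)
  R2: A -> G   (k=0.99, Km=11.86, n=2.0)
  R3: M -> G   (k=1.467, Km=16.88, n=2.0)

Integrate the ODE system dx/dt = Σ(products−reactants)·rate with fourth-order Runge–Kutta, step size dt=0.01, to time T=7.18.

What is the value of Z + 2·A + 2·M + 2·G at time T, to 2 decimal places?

Check how each reaction changes W = Z + 2·A + 2·M + 2·G (weight of products minus weight of reactants):
R1: G -> A: (2·1) − (2·1) = 2 − 2 = 0
R2: A -> G: (2·1) − (2·1) = 2 − 2 = 0
R3: M -> G: (2·1) − (2·1) = 2 − 2 = 0
Every reaction leaves W unchanged, so W is conserved and no simulation is needed: W(T) = W(0) = 36.01 + 2·30.67 + 2·37.20 + 2·22.16 = 216.07

Value at T = 216.07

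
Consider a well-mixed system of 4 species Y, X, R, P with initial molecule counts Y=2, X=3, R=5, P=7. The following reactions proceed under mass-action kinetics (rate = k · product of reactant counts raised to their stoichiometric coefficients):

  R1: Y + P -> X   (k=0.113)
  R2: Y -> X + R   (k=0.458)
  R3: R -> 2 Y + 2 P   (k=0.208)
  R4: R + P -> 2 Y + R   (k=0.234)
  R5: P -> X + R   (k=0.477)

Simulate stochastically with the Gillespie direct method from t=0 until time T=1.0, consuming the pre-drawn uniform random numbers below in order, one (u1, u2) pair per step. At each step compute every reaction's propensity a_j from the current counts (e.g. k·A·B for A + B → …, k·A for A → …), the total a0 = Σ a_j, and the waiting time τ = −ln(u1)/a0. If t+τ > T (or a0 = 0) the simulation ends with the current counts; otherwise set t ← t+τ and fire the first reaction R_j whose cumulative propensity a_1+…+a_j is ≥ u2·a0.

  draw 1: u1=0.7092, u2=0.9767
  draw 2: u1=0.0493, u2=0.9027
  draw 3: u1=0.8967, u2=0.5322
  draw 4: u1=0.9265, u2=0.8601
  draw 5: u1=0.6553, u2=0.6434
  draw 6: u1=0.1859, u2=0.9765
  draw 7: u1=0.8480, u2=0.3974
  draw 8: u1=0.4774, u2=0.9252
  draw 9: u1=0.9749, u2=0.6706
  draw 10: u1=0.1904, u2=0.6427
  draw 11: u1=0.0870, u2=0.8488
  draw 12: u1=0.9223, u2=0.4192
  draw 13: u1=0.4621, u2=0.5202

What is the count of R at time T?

t=0.000: Y=2 X=3 R=5 P=7
Draw 1: a1=1.582, a2=0.916, a3=1.040, a4=8.190, a5=3.339, a0=15.067; τ=−ln(0.7092)/15.067=0.023 → t=0.023; u2·a0=0.9767·15.067=14.716; a1+…+a4=11.728 < 14.716 ≤ a1+…+a5=15.067 → R5 fires; Y=2 X=4 R=6 P=6
Draw 2: a1=1.356, a2=0.916, a3=1.248, a4=8.424, a5=2.862, a0=14.806; τ=−ln(0.0493)/14.806=0.203 → t=0.226; u2·a0=0.9027·14.806=13.365; a1+…+a4=11.944 < 13.365 ≤ a1+…+a5=14.806 → R5 fires; Y=2 X=5 R=7 P=5
Draw 3: a1=1.130, a2=0.916, a3=1.456, a4=8.190, a5=2.385, a0=14.077; τ=−ln(0.8967)/14.077=0.008 → t=0.234; u2·a0=0.5322·14.077=7.492; a1+…+a3=3.502 < 7.492 ≤ a1+…+a4=11.692 → R4 fires; Y=4 X=5 R=7 P=4
Draw 4: a1=1.808, a2=1.832, a3=1.456, a4=6.552, a5=1.908, a0=13.556; τ=−ln(0.9265)/13.556=0.006 → t=0.239; u2·a0=0.8601·13.556=11.660; a1+…+a4=11.648 < 11.660 ≤ a1+…+a5=13.556 → R5 fires; Y=4 X=6 R=8 P=3
Draw 5: a1=1.356, a2=1.832, a3=1.664, a4=5.616, a5=1.431, a0=11.899; τ=−ln(0.6553)/11.899=0.036 → t=0.275; u2·a0=0.6434·11.899=7.656; a1+…+a3=4.852 < 7.656 ≤ a1+…+a4=10.468 → R4 fires; Y=6 X=6 R=8 P=2
Draw 6: a1=1.356, a2=2.748, a3=1.664, a4=3.744, a5=0.954, a0=10.466; τ=−ln(0.1859)/10.466=0.161 → t=0.436; u2·a0=0.9765·10.466=10.220; a1+…+a4=9.512 < 10.220 ≤ a1+…+a5=10.466 → R5 fires; Y=6 X=7 R=9 P=1
Draw 7: a1=0.678, a2=2.748, a3=1.872, a4=2.106, a5=0.477, a0=7.881; τ=−ln(0.8480)/7.881=0.021 → t=0.457; u2·a0=0.3974·7.881=3.132; a1=0.678 < 3.132 ≤ a1+a2=3.426 → R2 fires; Y=5 X=8 R=10 P=1
Draw 8: a1=0.565, a2=2.290, a3=2.080, a4=2.340, a5=0.477, a0=7.752; τ=−ln(0.4774)/7.752=0.095 → t=0.552; u2·a0=0.9252·7.752=7.172; a1+…+a3=4.935 < 7.172 ≤ a1+…+a4=7.275 → R4 fires; Y=7 X=8 R=10 P=0
Draw 9: a1=0.000, a2=3.206, a3=2.080, a4=0.000, a5=0.000, a0=5.286; τ=−ln(0.9749)/5.286=0.005 → t=0.557; u2·a0=0.6706·5.286=3.545; a1+a2=3.206 < 3.545 ≤ a1+…+a3=5.286 → R3 fires; Y=9 X=8 R=9 P=2
Draw 10: a1=2.034, a2=4.122, a3=1.872, a4=4.212, a5=0.954, a0=13.194; τ=−ln(0.1904)/13.194=0.126 → t=0.683; u2·a0=0.6427·13.194=8.480; a1+…+a3=8.028 < 8.480 ≤ a1+…+a4=12.240 → R4 fires; Y=11 X=8 R=9 P=1
Draw 11: a1=1.243, a2=5.038, a3=1.872, a4=2.106, a5=0.477, a0=10.736; τ=−ln(0.0870)/10.736=0.227 → t=0.910; u2·a0=0.8488·10.736=9.113; a1+…+a3=8.153 < 9.113 ≤ a1+…+a4=10.259 → R4 fires; Y=13 X=8 R=9 P=0
Draw 12: a1=0.000, a2=5.954, a3=1.872, a4=0.000, a5=0.000, a0=7.826; τ=−ln(0.9223)/7.826=0.010 → t=0.920; u2·a0=0.4192·7.826=3.281; a1=0.000 < 3.281 ≤ a1+a2=5.954 → R2 fires; Y=12 X=9 R=10 P=0
Draw 13: a1=0.000, a2=5.496, a3=2.080, a4=0.000, a5=0.000, a0=7.576; τ=−ln(0.4621)/7.576=0.102 → t=1.022 > T=1.0: stop.
Read off R at T=1.0: 10

R at T = 10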